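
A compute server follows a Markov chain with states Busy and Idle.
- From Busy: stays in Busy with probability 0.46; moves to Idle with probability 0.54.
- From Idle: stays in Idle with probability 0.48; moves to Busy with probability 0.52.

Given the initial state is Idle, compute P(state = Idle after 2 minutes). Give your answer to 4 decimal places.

Sum over the intermediate state after 1 minute:
P = P(Idle→Busy)·P(Busy→Idle) + P(Idle→Idle)·P(Idle→Idle)
  = 0.52×0.54 + 0.48×0.48
  = 0.2808 + 0.2304 = 0.5112

0.5112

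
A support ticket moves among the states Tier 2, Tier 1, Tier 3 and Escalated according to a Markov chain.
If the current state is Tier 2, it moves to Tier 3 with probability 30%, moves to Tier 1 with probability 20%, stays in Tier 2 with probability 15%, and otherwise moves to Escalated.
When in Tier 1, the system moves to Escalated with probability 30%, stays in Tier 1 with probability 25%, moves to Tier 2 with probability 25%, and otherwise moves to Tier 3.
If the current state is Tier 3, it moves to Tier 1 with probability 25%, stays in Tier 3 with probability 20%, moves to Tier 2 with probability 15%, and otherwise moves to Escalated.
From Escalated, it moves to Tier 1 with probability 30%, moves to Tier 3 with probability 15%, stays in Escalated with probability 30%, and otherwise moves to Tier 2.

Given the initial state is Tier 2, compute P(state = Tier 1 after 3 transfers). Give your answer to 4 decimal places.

0.2566

Propagate the distribution vector 3 transfers from Tier 2.
After 0 transfers: (1.0000, 0.0000, 0.0000, 0.0000)
After 1 transfer: (0.1500, 0.2000, 0.3000, 0.3500)
After 2 transfers: (0.2050, 0.2600, 0.1975, 0.3375)
After 3 transfers: (0.2098, 0.2566, 0.2036, 0.3300)
P(in Tier 1 after 3 transfers) = 0.2566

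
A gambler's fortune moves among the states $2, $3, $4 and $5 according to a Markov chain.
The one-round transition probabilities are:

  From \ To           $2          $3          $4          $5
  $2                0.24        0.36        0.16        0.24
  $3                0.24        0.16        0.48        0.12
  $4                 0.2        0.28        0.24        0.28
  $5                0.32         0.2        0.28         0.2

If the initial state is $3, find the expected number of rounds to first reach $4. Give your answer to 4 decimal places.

Let t(s) be the expected number of rounds to first reach $4 from state s, with t($4) = 0. Conditioning on the first round:
t($2) = 1 + 0.24·t($2) + 0.36·t($3) + 0.24·t($5)
t($3) = 1 + 0.24·t($2) + 0.16·t($3) + 0.12·t($5)
t($5) = 1 + 0.32·t($2) + 0.2·t($3) + 0.2·t($5)
Solving: t($2) = 3.6845, t($3) = 2.7298, t($5) = 3.4063.
Expected rounds from $3 to $4: 2.7298.

2.7298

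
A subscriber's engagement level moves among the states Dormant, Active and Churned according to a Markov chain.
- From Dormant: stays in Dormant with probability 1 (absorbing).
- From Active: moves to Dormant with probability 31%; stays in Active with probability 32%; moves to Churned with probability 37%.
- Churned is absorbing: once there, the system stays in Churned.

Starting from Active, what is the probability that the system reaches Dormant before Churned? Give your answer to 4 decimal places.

Let h(s) be the probability of absorption at Dormant starting from transient state s. Then h(Dormant) = 1 and h(Churned) = 0. By first-step analysis:
h(Active) = 0.31·1 + 0.32·h(Active) + 0.37·0
Solving: h(Active) = 0.4559.
Starting from Active, the probability is 0.4559.

0.4559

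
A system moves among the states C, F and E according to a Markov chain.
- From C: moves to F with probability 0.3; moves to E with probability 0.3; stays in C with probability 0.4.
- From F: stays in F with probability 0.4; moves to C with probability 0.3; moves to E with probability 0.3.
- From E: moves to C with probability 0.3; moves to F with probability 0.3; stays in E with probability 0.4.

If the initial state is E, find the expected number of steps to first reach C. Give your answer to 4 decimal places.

3.3333

Let t(s) be the expected number of steps to first reach C from state s, with t(C) = 0. Conditioning on the first step:
t(F) = 1 + 0.4·t(F) + 0.3·t(E)
t(E) = 1 + 0.3·t(F) + 0.4·t(E)
Solving: t(F) = 3.3333, t(E) = 3.3333.
Expected steps from E to C: 3.3333.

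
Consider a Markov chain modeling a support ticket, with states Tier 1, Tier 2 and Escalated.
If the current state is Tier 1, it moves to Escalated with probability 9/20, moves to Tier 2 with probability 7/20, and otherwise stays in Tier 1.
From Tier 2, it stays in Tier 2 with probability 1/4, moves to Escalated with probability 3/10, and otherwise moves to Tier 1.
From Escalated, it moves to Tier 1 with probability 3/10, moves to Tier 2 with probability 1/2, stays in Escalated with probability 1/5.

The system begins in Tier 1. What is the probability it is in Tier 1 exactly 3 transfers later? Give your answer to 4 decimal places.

Propagate the distribution vector 3 transfers from Tier 1.
After 0 transfers: (1.0000, 0.0000, 0.0000)
After 1 transfer: (0.2000, 0.3500, 0.4500)
After 2 transfers: (0.3325, 0.3825, 0.2850)
After 3 transfers: (0.3241, 0.3545, 0.3214)
P(in Tier 1 after 3 transfers) = 0.3241

0.3241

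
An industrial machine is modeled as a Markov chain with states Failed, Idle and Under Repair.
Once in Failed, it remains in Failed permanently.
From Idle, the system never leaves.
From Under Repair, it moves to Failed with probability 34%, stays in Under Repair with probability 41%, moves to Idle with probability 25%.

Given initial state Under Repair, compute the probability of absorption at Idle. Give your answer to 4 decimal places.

Let h(s) be the probability of absorption at Idle starting from transient state s. Then h(Idle) = 1 and h(Failed) = 0. By first-step analysis:
h(Under Repair) = 0.34·0 + 0.25·1 + 0.41·h(Under Repair)
Solving: h(Under Repair) = 0.4237.
Starting from Under Repair, the probability is 0.4237.

0.4237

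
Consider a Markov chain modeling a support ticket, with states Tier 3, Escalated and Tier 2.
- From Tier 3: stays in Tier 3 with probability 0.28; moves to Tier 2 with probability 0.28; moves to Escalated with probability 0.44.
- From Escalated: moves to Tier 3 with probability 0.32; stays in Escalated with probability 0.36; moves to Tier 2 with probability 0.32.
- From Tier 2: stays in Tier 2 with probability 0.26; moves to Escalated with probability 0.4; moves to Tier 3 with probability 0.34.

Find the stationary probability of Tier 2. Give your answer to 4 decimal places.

0.2901

Let the stationary distribution be π with π = πP and π_1 + π_2 + π_3 = 1.
π_1 = 0.28·π_1 + 0.32·π_2 + 0.34·π_3
π_2 = 0.44·π_1 + 0.36·π_2 + 0.4·π_3
Solving with the normalization constraint gives π = (0.3133, 0.3967, 0.2901).
So the stationary probability of Tier 2 is 0.2901.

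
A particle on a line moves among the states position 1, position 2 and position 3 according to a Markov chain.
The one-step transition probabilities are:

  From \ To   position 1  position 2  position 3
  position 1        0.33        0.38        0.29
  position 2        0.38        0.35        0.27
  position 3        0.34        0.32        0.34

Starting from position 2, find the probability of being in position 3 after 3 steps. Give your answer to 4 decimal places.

Propagate the distribution vector 3 steps from position 2.
After 0 steps: (0.0000, 1.0000, 0.0000)
After 1 step: (0.3800, 0.3500, 0.2700)
After 2 steps: (0.3502, 0.3533, 0.2965)
After 3 steps: (0.3506, 0.3516, 0.2978)
P(in position 3 after 3 steps) = 0.2978

0.2978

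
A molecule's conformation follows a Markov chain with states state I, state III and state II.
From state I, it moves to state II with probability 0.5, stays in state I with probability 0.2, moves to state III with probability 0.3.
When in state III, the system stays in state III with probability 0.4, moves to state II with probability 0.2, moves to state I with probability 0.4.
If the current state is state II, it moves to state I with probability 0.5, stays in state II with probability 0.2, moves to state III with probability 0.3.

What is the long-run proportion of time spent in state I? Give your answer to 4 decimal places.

Let the stationary distribution be π with π = πP and π_1 + π_2 + π_3 = 1.
π_1 = 0.2·π_1 + 0.4·π_2 + 0.5·π_3
π_2 = 0.3·π_1 + 0.4·π_2 + 0.3·π_3
Solving with the normalization constraint gives π = (0.3590, 0.3333, 0.3077).
So the stationary probability of state I is 0.3590.

0.3590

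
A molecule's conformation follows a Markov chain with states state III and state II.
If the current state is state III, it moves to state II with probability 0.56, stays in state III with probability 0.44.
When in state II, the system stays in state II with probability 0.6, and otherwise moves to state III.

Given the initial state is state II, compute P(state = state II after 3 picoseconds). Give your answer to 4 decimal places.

Propagate the distribution vector 3 picoseconds from state II.
After 0 picoseconds: (0.0000, 1.0000)
After 1 picosecond: (0.4000, 0.6000)
After 2 picoseconds: (0.4160, 0.5840)
After 3 picoseconds: (0.4166, 0.5834)
P(in state II after 3 picoseconds) = 0.5834

0.5834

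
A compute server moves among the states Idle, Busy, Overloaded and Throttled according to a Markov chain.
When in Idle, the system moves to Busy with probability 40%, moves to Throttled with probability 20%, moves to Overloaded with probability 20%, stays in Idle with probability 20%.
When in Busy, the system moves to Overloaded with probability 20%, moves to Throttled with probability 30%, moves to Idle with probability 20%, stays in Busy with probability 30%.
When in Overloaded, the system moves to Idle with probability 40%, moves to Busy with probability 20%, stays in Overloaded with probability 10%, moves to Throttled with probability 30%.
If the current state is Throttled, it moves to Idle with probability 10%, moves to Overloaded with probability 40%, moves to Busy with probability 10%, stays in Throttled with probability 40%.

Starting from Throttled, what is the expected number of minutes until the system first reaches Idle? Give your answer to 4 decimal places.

Let t(s) be the expected number of minutes to first reach Idle from state s, with t(Idle) = 0. Conditioning on the first minute:
t(Busy) = 1 + 0.3·t(Busy) + 0.2·t(Overloaded) + 0.3·t(Throttled)
t(Overloaded) = 1 + 0.2·t(Busy) + 0.1·t(Overloaded) + 0.3·t(Throttled)
t(Throttled) = 1 + 0.1·t(Busy) + 0.4·t(Overloaded) + 0.4·t(Throttled)
Solving: t(Busy) = 4.6479, t(Overloaded) = 3.8028, t(Throttled) = 4.9765.
Expected minutes from Throttled to Idle: 4.9765.

4.9765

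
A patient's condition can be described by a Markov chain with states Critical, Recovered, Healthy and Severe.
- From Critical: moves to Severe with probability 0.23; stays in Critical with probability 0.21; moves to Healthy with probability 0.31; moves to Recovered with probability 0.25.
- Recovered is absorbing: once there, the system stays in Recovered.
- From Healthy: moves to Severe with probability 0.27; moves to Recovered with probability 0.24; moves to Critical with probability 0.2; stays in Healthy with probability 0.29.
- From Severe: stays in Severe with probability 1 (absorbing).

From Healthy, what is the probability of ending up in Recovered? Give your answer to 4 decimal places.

Let h(s) be the probability of absorption at Recovered starting from transient state s. Then h(Recovered) = 1 and h(Severe) = 0. By first-step analysis:
h(Critical) = 0.21·h(Critical) + 0.25·1 + 0.31·h(Healthy) + 0.23·0
h(Healthy) = 0.2·h(Critical) + 0.24·1 + 0.29·h(Healthy) + 0.27·0
Solving: h(Critical) = 0.5049, h(Healthy) = 0.4803.
Starting from Healthy, the probability is 0.4803.

0.4803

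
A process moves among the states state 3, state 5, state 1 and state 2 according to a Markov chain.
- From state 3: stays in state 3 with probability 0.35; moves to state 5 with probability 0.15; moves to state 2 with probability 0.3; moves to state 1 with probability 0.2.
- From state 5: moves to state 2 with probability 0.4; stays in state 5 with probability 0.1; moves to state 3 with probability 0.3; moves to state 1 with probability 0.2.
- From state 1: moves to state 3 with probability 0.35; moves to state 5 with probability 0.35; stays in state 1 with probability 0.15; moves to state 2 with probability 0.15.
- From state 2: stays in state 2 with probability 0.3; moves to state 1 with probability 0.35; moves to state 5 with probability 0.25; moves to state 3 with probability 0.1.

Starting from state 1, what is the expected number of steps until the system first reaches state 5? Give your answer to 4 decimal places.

Let t(s) be the expected number of steps to first reach state 5 from state s, with t(state 5) = 0. Conditioning on the first step:
t(state 3) = 1 + 0.35·t(state 3) + 0.2·t(state 1) + 0.3·t(state 2)
t(state 1) = 1 + 0.35·t(state 3) + 0.15·t(state 1) + 0.15·t(state 2)
t(state 2) = 1 + 0.1·t(state 3) + 0.35·t(state 1) + 0.3·t(state 2)
Solving: t(state 3) = 4.4992, t(state 1) = 3.7231, t(state 2) = 3.9329.
Expected steps from state 1 to state 5: 3.7231.

3.7231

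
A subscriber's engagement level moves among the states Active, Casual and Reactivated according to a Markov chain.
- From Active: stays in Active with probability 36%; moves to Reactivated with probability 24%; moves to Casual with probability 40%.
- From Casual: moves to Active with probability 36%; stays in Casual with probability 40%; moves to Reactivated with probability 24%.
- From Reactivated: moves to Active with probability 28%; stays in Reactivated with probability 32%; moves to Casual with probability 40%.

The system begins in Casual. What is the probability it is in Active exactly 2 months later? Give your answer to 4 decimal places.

0.3408

Sum over the intermediate state after 1 month:
P = P(Casual→Active)·P(Active→Active) + P(Casual→Casual)·P(Casual→Active) + P(Casual→Reactivated)·P(Reactivated→Active)
  = 0.36×0.36 + 0.4×0.36 + 0.24×0.28
  = 0.1296 + 0.1440 + 0.0672 = 0.3408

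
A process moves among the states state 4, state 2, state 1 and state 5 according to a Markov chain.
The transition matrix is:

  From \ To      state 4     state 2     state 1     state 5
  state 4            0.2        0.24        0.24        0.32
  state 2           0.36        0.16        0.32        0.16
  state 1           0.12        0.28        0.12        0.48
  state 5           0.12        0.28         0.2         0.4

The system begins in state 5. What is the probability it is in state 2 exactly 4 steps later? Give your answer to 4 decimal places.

0.2431

Propagate the distribution vector 4 steps from state 5.
After 0 steps: (0.0000, 0.0000, 0.0000, 1.0000)
After 1 step: (0.1200, 0.2800, 0.2000, 0.4000)
After 2 steps: (0.1968, 0.2416, 0.2224, 0.3392)
After 3 steps: (0.1937, 0.2431, 0.2191, 0.3441)
After 4 steps: (0.1939, 0.2431, 0.2194, 0.3437)
P(in state 2 after 4 steps) = 0.2431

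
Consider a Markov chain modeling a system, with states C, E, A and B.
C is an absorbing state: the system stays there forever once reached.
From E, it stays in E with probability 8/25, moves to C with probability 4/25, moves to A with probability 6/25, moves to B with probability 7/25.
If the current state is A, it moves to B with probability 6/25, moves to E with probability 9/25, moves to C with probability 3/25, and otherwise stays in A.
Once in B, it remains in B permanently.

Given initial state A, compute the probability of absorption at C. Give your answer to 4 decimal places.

Let h(s) be the probability of absorption at C starting from transient state s. Then h(C) = 1 and h(B) = 0. By first-step analysis:
h(E) = 0.16·1 + 0.32·h(E) + 0.24·h(A) + 0.28·0
h(A) = 0.12·1 + 0.36·h(E) + 0.28·h(A) + 0.24·0
Solving: h(E) = 0.3571, h(A) = 0.3452.
Starting from A, the probability is 0.3452.

0.3452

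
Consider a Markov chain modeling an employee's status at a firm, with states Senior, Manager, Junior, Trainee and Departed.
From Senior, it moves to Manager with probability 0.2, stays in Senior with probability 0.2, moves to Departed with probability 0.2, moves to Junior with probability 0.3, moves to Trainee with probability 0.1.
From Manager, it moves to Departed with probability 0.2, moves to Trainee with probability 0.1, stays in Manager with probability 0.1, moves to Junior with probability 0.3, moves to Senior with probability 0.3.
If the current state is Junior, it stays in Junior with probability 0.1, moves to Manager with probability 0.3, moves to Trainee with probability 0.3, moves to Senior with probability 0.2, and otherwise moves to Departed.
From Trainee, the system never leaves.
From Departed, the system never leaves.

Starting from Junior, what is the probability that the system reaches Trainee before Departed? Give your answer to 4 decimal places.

Let h(s) be the probability of absorption at Trainee starting from transient state s. Then h(Trainee) = 1 and h(Departed) = 0. By first-step analysis:
h(Senior) = 0.2·h(Senior) + 0.2·h(Manager) + 0.3·h(Junior) + 0.1·1 + 0.2·0
h(Manager) = 0.3·h(Senior) + 0.1·h(Manager) + 0.3·h(Junior) + 0.1·1 + 0.2·0
h(Junior) = 0.2·h(Senior) + 0.3·h(Manager) + 0.1·h(Junior) + 0.3·1 + 0.1·0
Solving: h(Senior) = 0.4615, h(Manager) = 0.4615, h(Junior) = 0.5897.
Starting from Junior, the probability is 0.5897.

0.5897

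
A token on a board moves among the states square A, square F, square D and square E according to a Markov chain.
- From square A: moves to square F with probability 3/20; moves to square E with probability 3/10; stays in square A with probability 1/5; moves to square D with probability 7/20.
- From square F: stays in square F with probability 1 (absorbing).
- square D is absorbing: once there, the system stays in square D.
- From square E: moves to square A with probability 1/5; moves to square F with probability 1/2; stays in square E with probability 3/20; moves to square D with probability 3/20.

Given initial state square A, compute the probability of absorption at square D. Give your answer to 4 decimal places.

0.5524

Let h(s) be the probability of absorption at square D starting from transient state s. Then h(square D) = 1 and h(square F) = 0. By first-step analysis:
h(square A) = 0.2·h(square A) + 0.15·0 + 0.35·1 + 0.3·h(square E)
h(square E) = 0.2·h(square A) + 0.5·0 + 0.15·1 + 0.15·h(square E)
Solving: h(square A) = 0.5524, h(square E) = 0.3065.
Starting from square A, the probability is 0.5524.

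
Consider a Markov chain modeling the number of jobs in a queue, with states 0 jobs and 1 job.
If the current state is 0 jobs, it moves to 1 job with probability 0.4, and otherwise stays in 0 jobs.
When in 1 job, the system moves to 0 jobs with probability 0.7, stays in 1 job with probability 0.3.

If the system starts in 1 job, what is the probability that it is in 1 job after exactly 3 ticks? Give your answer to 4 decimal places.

0.3630

Propagate the distribution vector 3 ticks from 1 job.
After 0 ticks: (0.0000, 1.0000)
After 1 tick: (0.7000, 0.3000)
After 2 ticks: (0.6300, 0.3700)
After 3 ticks: (0.6370, 0.3630)
P(in 1 job after 3 ticks) = 0.3630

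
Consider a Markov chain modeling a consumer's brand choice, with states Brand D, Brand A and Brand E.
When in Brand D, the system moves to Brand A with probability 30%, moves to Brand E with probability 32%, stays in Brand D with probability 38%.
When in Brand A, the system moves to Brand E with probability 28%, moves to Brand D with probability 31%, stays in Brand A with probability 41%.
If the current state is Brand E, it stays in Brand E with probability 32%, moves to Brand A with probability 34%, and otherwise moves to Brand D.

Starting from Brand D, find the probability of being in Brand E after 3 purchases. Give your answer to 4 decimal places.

0.3062

Propagate the distribution vector 3 purchases from Brand D.
After 0 purchases: (1.0000, 0.0000, 0.0000)
After 1 purchase: (0.3800, 0.3000, 0.3200)
After 2 purchases: (0.3462, 0.3458, 0.3080)
After 3 purchases: (0.3435, 0.3504, 0.3062)
P(in Brand E after 3 purchases) = 0.3062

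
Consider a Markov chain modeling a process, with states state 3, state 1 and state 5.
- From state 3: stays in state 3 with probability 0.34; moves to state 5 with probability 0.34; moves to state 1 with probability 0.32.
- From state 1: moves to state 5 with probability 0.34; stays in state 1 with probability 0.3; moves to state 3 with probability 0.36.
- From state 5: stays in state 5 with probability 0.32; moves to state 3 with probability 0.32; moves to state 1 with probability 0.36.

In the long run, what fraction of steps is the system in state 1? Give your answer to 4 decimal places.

0.3268

Let the stationary distribution be π with π = πP and π_1 + π_2 + π_3 = 1.
π_1 = 0.34·π_1 + 0.36·π_2 + 0.32·π_3
π_2 = 0.32·π_1 + 0.3·π_2 + 0.36·π_3
Solving with the normalization constraint gives π = (0.3399, 0.3268, 0.3333).
So the stationary probability of state 1 is 0.3268.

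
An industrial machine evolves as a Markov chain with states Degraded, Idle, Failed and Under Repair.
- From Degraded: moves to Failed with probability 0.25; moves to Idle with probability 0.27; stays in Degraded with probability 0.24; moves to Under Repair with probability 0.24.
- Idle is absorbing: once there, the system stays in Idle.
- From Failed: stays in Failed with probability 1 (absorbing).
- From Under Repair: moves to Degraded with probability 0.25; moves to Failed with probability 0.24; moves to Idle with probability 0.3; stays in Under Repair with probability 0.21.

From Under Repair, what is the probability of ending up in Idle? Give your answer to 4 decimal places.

0.5468

Let h(s) be the probability of absorption at Idle starting from transient state s. Then h(Idle) = 1 and h(Failed) = 0. By first-step analysis:
h(Degraded) = 0.24·h(Degraded) + 0.27·1 + 0.25·0 + 0.24·h(Under Repair)
h(Under Repair) = 0.25·h(Degraded) + 0.3·1 + 0.24·0 + 0.21·h(Under Repair)
Solving: h(Degraded) = 0.5279, h(Under Repair) = 0.5468.
Starting from Under Repair, the probability is 0.5468.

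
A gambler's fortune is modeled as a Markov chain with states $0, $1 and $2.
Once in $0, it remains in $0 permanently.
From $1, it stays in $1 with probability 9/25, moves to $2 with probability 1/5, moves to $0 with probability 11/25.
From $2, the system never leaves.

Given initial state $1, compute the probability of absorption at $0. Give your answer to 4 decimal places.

Let h(s) be the probability of absorption at $0 starting from transient state s. Then h($0) = 1 and h($2) = 0. By first-step analysis:
h($1) = 0.44·1 + 0.36·h($1) + 0.2·0
Solving: h($1) = 0.6875.
Starting from $1, the probability is 0.6875.

0.6875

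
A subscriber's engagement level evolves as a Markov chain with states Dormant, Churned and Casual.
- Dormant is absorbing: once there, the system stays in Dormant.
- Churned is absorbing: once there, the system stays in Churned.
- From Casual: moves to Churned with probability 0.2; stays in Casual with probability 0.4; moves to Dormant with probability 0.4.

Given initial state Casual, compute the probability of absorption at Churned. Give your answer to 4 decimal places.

Let h(s) be the probability of absorption at Churned starting from transient state s. Then h(Churned) = 1 and h(Dormant) = 0. By first-step analysis:
h(Casual) = 0.4·0 + 0.2·1 + 0.4·h(Casual)
Solving: h(Casual) = 0.3333.
Starting from Casual, the probability is 0.3333.

0.3333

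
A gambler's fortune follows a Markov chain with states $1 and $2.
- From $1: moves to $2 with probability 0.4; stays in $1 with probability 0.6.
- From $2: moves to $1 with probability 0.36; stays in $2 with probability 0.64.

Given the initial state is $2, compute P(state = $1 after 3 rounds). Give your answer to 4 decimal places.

Propagate the distribution vector 3 rounds from $2.
After 0 rounds: (0.0000, 1.0000)
After 1 round: (0.3600, 0.6400)
After 2 rounds: (0.4464, 0.5536)
After 3 rounds: (0.4671, 0.5329)
P(in $1 after 3 rounds) = 0.4671

0.4671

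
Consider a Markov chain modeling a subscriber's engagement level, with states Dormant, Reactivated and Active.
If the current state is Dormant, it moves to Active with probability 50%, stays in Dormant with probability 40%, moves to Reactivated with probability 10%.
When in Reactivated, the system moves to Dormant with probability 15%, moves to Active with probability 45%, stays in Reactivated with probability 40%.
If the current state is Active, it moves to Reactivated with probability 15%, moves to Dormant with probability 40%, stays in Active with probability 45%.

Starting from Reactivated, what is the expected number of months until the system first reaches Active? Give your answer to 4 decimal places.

Let t(s) be the expected number of months to first reach Active from state s, with t(Active) = 0. Conditioning on the first month:
t(Dormant) = 1 + 0.4·t(Dormant) + 0.1·t(Reactivated)
t(Reactivated) = 1 + 0.15·t(Dormant) + 0.4·t(Reactivated)
Solving: t(Dormant) = 2.0290, t(Reactivated) = 2.1739.
Expected months from Reactivated to Active: 2.1739.

2.1739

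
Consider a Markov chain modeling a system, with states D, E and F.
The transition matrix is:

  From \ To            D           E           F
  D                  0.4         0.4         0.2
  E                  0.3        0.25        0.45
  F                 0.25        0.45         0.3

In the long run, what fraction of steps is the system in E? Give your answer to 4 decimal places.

Let the stationary distribution be π with π = πP and π_1 + π_2 + π_3 = 1.
π_1 = 0.4·π_1 + 0.3·π_2 + 0.25·π_3
π_2 = 0.4·π_1 + 0.25·π_2 + 0.45·π_3
Solving with the normalization constraint gives π = (0.3154, 0.3619, 0.3227).
So the stationary probability of E is 0.3619.

0.3619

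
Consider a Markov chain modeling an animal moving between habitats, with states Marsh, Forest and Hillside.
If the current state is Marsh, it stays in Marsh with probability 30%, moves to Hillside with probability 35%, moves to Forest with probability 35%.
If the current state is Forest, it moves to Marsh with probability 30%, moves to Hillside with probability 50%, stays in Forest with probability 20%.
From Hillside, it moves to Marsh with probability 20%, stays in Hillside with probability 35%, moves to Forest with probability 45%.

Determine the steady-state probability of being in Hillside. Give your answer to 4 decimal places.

0.4009

Let the stationary distribution be π with π = πP and π_1 + π_2 + π_3 = 1.
π_1 = 0.3·π_1 + 0.3·π_2 + 0.2·π_3
π_2 = 0.35·π_1 + 0.2·π_2 + 0.45·π_3
Solving with the normalization constraint gives π = (0.2599, 0.3392, 0.4009).
So the stationary probability of Hillside is 0.4009.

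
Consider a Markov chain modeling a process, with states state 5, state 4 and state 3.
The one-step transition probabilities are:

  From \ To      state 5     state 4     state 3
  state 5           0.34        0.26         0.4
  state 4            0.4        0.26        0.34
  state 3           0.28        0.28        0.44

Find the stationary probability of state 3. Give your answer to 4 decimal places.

Let the stationary distribution be π with π = πP and π_1 + π_2 + π_3 = 1.
π_1 = 0.34·π_1 + 0.4·π_2 + 0.28·π_3
π_2 = 0.26·π_1 + 0.26·π_2 + 0.28·π_3
Solving with the normalization constraint gives π = (0.3321, 0.2680, 0.3999).
So the stationary probability of state 3 is 0.3999.

0.3999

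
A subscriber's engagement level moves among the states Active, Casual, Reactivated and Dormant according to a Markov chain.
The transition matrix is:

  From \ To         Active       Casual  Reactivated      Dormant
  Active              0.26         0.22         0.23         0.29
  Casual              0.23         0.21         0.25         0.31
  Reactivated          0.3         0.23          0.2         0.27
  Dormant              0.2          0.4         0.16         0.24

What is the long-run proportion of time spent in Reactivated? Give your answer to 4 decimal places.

0.2097

Let the stationary distribution be π with π = πP and π_1 + π_2 + π_3 + π_4 = 1.
π_1 = 0.26·π_1 + 0.23·π_2 + 0.3·π_3 + 0.2·π_4
π_2 = 0.22·π_1 + 0.21·π_2 + 0.23·π_3 + 0.4·π_4
π_3 = 0.23·π_1 + 0.25·π_2 + 0.2·π_3 + 0.16·π_4
Solving with the normalization constraint gives π = (0.2437, 0.2693, 0.2097, 0.2773).
So the stationary probability of Reactivated is 0.2097.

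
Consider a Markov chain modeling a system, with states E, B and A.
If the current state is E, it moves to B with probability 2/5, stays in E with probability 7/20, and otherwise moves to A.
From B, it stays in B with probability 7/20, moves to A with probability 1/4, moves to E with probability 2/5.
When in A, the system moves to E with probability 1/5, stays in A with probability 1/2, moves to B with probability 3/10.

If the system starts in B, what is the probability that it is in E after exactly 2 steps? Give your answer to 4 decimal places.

Sum over the intermediate state after 1 step:
P = P(B→E)·P(E→E) + P(B→B)·P(B→E) + P(B→A)·P(A→E)
  = 0.4×0.35 + 0.35×0.4 + 0.25×0.2
  = 0.1400 + 0.1400 + 0.0500 = 0.3300

0.3300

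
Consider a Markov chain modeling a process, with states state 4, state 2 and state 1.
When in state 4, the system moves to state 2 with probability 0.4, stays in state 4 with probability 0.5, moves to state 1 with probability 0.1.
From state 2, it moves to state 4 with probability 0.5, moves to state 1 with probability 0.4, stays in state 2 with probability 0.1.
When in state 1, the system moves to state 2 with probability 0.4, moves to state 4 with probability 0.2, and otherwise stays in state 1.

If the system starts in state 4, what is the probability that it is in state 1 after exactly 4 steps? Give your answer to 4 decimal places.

Propagate the distribution vector 4 steps from state 4.
After 0 steps: (1.0000, 0.0000, 0.0000)
After 1 step: (0.5000, 0.4000, 0.1000)
After 2 steps: (0.4700, 0.2800, 0.2500)
After 3 steps: (0.4250, 0.3160, 0.2590)
After 4 steps: (0.4223, 0.3052, 0.2725)
P(in state 1 after 4 steps) = 0.2725

0.2725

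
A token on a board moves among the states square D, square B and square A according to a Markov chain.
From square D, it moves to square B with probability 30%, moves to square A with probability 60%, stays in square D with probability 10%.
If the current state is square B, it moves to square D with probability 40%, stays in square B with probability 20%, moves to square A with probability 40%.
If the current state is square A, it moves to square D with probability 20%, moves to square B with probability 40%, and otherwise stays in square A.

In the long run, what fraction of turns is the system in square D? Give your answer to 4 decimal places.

0.2388

Let the stationary distribution be π with π = πP and π_1 + π_2 + π_3 = 1.
π_1 = 0.1·π_1 + 0.4·π_2 + 0.2·π_3
π_2 = 0.3·π_1 + 0.2·π_2 + 0.4·π_3
Solving with the normalization constraint gives π = (0.2388, 0.3134, 0.4478).
So the stationary probability of square D is 0.2388.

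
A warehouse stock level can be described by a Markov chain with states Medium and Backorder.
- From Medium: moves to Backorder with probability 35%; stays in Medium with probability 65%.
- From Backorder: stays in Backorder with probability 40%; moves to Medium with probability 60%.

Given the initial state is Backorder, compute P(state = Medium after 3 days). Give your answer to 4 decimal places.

0.6315

Propagate the distribution vector 3 days from Backorder.
After 0 days: (0.0000, 1.0000)
After 1 day: (0.6000, 0.4000)
After 2 days: (0.6300, 0.3700)
After 3 days: (0.6315, 0.3685)
P(in Medium after 3 days) = 0.6315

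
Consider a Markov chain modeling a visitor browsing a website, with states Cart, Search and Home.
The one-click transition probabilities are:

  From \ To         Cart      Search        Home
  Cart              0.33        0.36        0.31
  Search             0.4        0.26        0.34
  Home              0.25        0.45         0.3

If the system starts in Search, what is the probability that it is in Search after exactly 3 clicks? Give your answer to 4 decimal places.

0.3518

Propagate the distribution vector 3 clicks from Search.
After 0 clicks: (0.0000, 1.0000, 0.0000)
After 1 click: (0.4000, 0.2600, 0.3400)
After 2 clicks: (0.3210, 0.3646, 0.3144)
After 3 clicks: (0.3304, 0.3518, 0.3178)
P(in Search after 3 clicks) = 0.3518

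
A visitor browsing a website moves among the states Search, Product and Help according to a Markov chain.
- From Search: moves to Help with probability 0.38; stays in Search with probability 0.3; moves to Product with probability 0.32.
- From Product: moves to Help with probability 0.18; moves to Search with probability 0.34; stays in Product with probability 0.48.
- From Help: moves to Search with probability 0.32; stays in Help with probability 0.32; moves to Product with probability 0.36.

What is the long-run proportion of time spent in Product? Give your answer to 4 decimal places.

Let the stationary distribution be π with π = πP and π_1 + π_2 + π_3 = 1.
π_1 = 0.3·π_1 + 0.34·π_2 + 0.32·π_3
π_2 = 0.32·π_1 + 0.48·π_2 + 0.36·π_3
Solving with the normalization constraint gives π = (0.3215, 0.3945, 0.2841).
So the stationary probability of Product is 0.3945.

0.3945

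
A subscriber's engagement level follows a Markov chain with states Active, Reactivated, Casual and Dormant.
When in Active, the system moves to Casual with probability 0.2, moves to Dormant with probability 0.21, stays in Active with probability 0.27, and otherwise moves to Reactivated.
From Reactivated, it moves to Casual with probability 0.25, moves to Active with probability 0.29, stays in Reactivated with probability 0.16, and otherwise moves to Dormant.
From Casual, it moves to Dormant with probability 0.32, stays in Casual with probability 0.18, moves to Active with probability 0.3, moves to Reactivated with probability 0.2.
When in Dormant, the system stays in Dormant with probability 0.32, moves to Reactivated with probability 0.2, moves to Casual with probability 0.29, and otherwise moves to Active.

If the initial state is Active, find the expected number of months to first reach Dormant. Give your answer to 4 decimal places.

Let t(s) be the expected number of months to first reach Dormant from state s, with t(Dormant) = 0. Conditioning on the first month:
t(Active) = 1 + 0.27·t(Active) + 0.32·t(Reactivated) + 0.2·t(Casual)
t(Reactivated) = 1 + 0.29·t(Active) + 0.16·t(Reactivated) + 0.25·t(Casual)
t(Casual) = 1 + 0.3·t(Active) + 0.2·t(Reactivated) + 0.18·t(Casual)
Solving: t(Active) = 3.9089, t(Reactivated) = 3.5891, t(Casual) = 3.5250.
Expected months from Active to Dormant: 3.9089.

3.9089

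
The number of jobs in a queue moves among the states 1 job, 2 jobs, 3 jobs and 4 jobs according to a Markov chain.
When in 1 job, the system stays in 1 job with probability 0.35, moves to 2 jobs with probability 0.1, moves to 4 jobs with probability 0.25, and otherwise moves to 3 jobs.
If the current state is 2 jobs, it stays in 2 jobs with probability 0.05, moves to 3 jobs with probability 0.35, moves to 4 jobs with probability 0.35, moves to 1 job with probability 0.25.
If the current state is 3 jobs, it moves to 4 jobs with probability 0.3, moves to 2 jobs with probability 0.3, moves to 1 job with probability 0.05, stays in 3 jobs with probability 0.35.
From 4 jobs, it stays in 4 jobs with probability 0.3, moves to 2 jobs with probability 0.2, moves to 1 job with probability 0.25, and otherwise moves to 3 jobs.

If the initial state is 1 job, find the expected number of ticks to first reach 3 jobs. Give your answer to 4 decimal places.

3.4214

Let t(s) be the expected number of ticks to first reach 3 jobs from state s, with t(3 jobs) = 0. Conditioning on the first tick:
t(1 job) = 1 + 0.35·t(1 job) + 0.1·t(2 jobs) + 0.25·t(4 jobs)
t(2 jobs) = 1 + 0.25·t(1 job) + 0.05·t(2 jobs) + 0.35·t(4 jobs)
t(4 jobs) = 1 + 0.25·t(1 job) + 0.2·t(2 jobs) + 0.3·t(4 jobs)
Solving: t(1 job) = 3.4214, t(2 jobs) = 3.2741, t(4 jobs) = 3.5860.
Expected ticks from 1 job to 3 jobs: 3.4214.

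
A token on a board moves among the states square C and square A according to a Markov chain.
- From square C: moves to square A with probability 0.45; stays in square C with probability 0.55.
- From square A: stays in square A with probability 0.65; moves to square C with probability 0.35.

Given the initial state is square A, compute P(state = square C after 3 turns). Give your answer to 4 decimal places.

Propagate the distribution vector 3 turns from square A.
After 0 turns: (0.0000, 1.0000)
After 1 turn: (0.3500, 0.6500)
After 2 turns: (0.4200, 0.5800)
After 3 turns: (0.4340, 0.5660)
P(in square C after 3 turns) = 0.4340

0.4340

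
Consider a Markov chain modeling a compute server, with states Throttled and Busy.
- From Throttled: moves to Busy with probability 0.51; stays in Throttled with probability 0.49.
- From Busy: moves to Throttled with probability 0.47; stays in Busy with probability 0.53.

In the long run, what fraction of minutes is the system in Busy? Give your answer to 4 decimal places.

0.5204

Let the stationary distribution be π with π = πP and π_1 + π_2 = 1.
π_1 = 0.49·π_1 + 0.47·π_2
Solving with the normalization constraint gives π = (0.4796, 0.5204).
So the stationary probability of Busy is 0.5204.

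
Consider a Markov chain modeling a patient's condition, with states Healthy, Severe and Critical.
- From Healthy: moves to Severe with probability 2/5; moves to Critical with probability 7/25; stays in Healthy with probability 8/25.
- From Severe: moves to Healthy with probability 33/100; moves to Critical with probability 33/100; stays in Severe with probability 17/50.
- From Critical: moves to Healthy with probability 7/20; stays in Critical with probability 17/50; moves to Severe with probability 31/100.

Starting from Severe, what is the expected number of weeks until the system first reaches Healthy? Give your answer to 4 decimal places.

2.9703

Let t(s) be the expected number of weeks to first reach Healthy from state s, with t(Healthy) = 0. Conditioning on the first week:
t(Severe) = 1 + 0.34·t(Severe) + 0.33·t(Critical)
t(Critical) = 1 + 0.31·t(Severe) + 0.34·t(Critical)
Solving: t(Severe) = 2.9703, t(Critical) = 2.9103.
Expected weeks from Severe to Healthy: 2.9703.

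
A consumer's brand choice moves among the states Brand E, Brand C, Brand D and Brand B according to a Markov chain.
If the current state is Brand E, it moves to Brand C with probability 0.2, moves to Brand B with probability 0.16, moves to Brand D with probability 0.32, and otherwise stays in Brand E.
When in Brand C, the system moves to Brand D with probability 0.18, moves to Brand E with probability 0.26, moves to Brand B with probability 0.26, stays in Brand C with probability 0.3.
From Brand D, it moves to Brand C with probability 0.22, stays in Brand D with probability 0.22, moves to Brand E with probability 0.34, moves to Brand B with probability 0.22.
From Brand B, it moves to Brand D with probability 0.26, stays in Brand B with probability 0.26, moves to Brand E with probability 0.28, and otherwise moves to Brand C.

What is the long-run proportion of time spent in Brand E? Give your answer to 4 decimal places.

0.3025

Let the stationary distribution be π with π = πP and π_1 + π_2 + π_3 + π_4 = 1.
π_1 = 0.32·π_1 + 0.26·π_2 + 0.34·π_3 + 0.28·π_4
π_2 = 0.2·π_1 + 0.3·π_2 + 0.22·π_3 + 0.2·π_4
π_3 = 0.32·π_1 + 0.18·π_2 + 0.22·π_3 + 0.26·π_4
Solving with the normalization constraint gives π = (0.3025, 0.2278, 0.2499, 0.2197).
So the stationary probability of Brand E is 0.3025.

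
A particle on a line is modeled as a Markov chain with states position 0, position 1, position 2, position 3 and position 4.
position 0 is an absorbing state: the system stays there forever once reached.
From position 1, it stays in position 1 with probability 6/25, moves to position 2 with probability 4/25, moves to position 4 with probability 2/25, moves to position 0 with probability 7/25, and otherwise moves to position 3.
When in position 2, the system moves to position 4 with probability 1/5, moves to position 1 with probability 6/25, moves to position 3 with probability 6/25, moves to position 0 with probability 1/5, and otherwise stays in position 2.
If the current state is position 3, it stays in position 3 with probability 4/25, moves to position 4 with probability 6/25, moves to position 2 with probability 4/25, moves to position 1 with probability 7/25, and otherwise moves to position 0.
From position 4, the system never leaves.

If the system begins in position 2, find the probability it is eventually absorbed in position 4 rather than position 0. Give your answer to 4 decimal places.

0.4590

Let h(s) be the probability of absorption at position 4 starting from transient state s. Then h(position 4) = 1 and h(position 0) = 0. By first-step analysis:
h(position 1) = 0.28·0 + 0.24·h(position 1) + 0.16·h(position 2) + 0.24·h(position 3) + 0.08·1
h(position 2) = 0.2·0 + 0.24·h(position 1) + 0.12·h(position 2) + 0.24·h(position 3) + 0.2·1
h(position 3) = 0.16·0 + 0.28·h(position 1) + 0.16·h(position 2) + 0.16·h(position 3) + 0.24·1
Solving: h(position 1) = 0.3573, h(position 2) = 0.4590, h(position 3) = 0.4923.
Starting from position 2, the probability is 0.4590.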